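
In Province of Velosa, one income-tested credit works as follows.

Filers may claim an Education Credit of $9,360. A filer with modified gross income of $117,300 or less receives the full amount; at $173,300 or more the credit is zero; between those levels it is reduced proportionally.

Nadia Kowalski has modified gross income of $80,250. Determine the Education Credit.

Education Credit: $80,250 is at or below the $117,300 threshold, so the full $9,360 applies.

$9,360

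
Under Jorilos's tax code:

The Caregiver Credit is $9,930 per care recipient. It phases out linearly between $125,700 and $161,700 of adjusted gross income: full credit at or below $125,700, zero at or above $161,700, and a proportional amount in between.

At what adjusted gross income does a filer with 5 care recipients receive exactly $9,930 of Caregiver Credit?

Full credit = 5 × $9,930 = $49,650.
$9,930 is 9,930/49,650 of the full $49,650, so 39,720/49,650 of the $36,000 range has been used: income = $125,700 + $36,000 × 39,720/49,650 = $154,500.

$154,500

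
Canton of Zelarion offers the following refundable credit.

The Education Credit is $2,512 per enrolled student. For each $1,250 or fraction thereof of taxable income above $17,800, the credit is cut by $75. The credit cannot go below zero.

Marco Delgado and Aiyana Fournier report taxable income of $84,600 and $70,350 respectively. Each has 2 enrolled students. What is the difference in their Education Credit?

Marco ($84,600): Education Credit: base = 2 × $2,512 = $5,024. income exceeds $17,800 by $66,800, which is 54 full-or-partial $1,250 increments; reduction = 54 × $75 = $4,050, leaving $974.
Aiyana ($70,350): Education Credit: base = 2 × $2,512 = $5,024. income exceeds $17,800 by $52,550, which is 43 full-or-partial $1,250 increments; reduction = 43 × $75 = $3,225, leaving $1,799.
Difference: |$974 − $1,799| = $825.

$825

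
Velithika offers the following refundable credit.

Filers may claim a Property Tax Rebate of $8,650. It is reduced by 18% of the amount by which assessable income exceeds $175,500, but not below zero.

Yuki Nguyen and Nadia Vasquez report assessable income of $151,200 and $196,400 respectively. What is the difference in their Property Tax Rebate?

Yuki ($151,200): Property Tax Rebate: $151,200 is at or below the $175,500 threshold, so the full $8,650 applies.
Nadia ($196,400): Property Tax Rebate: 18% of the $20,900 excess over $175,500 is $3,762; credit = $8,650 − $3,762 = $4,888.
Difference: |$8,650 − $4,888| = $3,762.

$3,762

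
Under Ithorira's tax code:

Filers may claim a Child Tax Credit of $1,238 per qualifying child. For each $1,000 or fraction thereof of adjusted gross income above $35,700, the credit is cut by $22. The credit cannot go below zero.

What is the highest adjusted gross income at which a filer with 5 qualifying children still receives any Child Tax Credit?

Full credit = 5 × $1,238 = $6,190.
After 281 increments the reduction is 281 × $22 = $6,182, leaving $8; one more increment wipes it out. Increment 281 ends at excess 281 × $1,000 = $281,000, so the highest qualifying income is $35,700 + $281,000 = $316,700.

$316,700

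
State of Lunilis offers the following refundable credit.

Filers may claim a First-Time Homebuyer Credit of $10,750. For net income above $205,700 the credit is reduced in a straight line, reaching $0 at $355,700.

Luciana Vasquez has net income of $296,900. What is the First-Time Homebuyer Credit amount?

$4,214

First-Time Homebuyer Credit: $296,900 is $91,200 into a $150,000 phase-out range, leaving 58,800/150,000 of the credit: $10,750 × 58,800/150,000 = $4,214.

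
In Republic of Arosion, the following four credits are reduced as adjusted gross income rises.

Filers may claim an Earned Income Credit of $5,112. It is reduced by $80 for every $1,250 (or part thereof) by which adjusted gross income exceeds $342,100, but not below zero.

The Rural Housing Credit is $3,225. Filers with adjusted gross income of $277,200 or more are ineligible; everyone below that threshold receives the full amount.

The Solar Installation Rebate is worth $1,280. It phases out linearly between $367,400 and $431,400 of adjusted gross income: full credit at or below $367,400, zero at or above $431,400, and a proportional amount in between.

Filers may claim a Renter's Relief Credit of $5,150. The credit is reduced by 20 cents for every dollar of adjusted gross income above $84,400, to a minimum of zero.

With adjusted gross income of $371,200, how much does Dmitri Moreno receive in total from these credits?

Earned Income Credit: income exceeds $342,100 by $29,100, which is 24 full-or-partial $1,250 increments; reduction = 24 × $80 = $1,920, leaving $3,192.
Rural Housing Credit: $371,200 meets or exceeds the $277,200 cutoff, so the credit is $0.
Solar Installation Rebate: $371,200 is $3,800 into a $64,000 phase-out range, leaving 60,200/64,000 of the credit: $1,280 × 60,200/64,000 = $1,204.
Renter's Relief Credit: 20% of the $286,800 excess over $84,400 is $57,360 ≥ base, so the credit is $0.
Total: $3,192 + $0 + $1,204 + $0 = $4,396.

$4,396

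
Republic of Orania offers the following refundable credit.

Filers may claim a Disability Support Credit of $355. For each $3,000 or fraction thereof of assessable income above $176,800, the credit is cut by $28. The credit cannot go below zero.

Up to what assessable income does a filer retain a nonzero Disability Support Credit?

$212,800

After 12 increments the reduction is 12 × $28 = $336, leaving $19; one more increment wipes it out. Increment 12 ends at excess 12 × $3,000 = $36,000, so the highest qualifying income is $176,800 + $36,000 = $212,800.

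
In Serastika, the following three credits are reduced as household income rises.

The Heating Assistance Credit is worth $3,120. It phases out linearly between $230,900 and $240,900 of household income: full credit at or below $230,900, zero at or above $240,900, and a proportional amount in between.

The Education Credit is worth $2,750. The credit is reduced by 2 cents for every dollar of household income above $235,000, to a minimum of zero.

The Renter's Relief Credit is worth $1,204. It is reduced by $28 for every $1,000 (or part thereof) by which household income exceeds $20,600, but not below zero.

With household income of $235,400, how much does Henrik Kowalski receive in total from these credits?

Heating Assistance Credit: $235,400 is $4,500 into a $10,000 phase-out range, leaving 5,500/10,000 of the credit: $3,120 × 5,500/10,000 = $1,716.
Education Credit: 2% of the $400 excess over $235,000 is $8; credit = $2,750 − $8 = $2,742.
Renter's Relief Credit: income exceeds $20,600 by $214,800 → 215 increments × $28 = $6,020 ≥ base, so the credit is $0.
Total: $1,716 + $2,742 + $0 = $4,458.

$4,458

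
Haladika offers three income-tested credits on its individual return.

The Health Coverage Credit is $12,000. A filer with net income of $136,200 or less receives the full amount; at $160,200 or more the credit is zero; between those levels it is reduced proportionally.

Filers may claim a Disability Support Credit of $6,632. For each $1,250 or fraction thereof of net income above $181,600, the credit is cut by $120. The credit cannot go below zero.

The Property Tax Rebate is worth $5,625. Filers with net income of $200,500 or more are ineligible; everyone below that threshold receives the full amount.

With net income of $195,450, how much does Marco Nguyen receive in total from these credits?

$10,817

Health Coverage Credit: $195,450 is at or above $160,200, so the credit is $0.
Disability Support Credit: income exceeds $181,600 by $13,850, which is 12 full-or-partial $1,250 increments; reduction = 12 × $120 = $1,440, leaving $5,192.
Property Tax Rebate: $195,450 is below the $200,500 cutoff, so the full $5,625 applies.
Total: $0 + $5,192 + $5,625 = $10,817.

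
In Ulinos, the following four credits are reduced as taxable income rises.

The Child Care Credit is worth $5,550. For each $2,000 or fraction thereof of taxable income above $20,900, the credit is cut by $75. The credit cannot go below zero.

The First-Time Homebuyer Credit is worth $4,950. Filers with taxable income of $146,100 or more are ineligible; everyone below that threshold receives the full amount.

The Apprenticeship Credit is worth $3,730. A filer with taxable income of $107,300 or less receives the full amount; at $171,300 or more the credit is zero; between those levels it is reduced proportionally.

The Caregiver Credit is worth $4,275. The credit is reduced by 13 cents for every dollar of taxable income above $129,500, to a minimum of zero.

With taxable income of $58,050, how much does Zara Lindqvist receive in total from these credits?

Child Care Credit: income exceeds $20,900 by $37,150, which is 19 full-or-partial $2,000 increments; reduction = 19 × $75 = $1,425, leaving $4,125.
First-Time Homebuyer Credit: $58,050 is below the $146,100 cutoff, so the full $4,950 applies.
Apprenticeship Credit: $58,050 is at or below the $107,300 threshold, so the full $3,730 applies.
Caregiver Credit: $58,050 is at or below the $129,500 threshold, so the full $4,275 applies.
Total: $4,125 + $4,950 + $3,730 + $4,275 = $17,080.

$17,080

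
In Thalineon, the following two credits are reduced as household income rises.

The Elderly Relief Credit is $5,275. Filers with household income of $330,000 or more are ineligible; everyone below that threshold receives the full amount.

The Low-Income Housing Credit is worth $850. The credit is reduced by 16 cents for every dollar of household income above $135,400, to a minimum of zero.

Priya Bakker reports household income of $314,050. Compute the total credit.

$5,275

Elderly Relief Credit: $314,050 is below the $330,000 cutoff, so the full $5,275 applies.
Low-Income Housing Credit: 16% of the $178,650 excess over $135,400 is $28,584 ≥ base, so the credit is $0.
Total: $5,275 + $0 = $5,275.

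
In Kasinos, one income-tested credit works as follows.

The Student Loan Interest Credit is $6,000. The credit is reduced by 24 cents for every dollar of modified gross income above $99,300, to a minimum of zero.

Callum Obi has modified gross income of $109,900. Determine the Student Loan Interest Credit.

Student Loan Interest Credit: 24% of the $10,600 excess over $99,300 is $2,544; credit = $6,000 − $2,544 = $3,456.

$3,456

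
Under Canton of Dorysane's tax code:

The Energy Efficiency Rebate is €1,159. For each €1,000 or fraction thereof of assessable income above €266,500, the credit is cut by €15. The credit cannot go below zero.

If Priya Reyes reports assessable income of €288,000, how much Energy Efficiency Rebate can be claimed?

€829

Energy Efficiency Rebate: income exceeds €266,500 by €21,500, which is 22 full-or-partial €1,000 increments; reduction = 22 × €15 = €330, leaving €829.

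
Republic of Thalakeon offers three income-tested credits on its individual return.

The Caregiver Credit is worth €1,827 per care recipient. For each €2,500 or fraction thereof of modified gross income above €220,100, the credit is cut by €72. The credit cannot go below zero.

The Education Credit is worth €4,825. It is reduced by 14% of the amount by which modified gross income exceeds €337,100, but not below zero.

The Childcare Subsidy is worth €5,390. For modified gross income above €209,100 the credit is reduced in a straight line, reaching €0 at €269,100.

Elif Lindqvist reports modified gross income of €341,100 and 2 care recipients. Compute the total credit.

Caregiver Credit: base = 2 × €1,827 = €3,654. income exceeds €220,100 by €121,000, which is 49 full-or-partial €2,500 increments; reduction = 49 × €72 = €3,528, leaving €126.
Education Credit: 14% of the €4,000 excess over €337,100 is €560; credit = €4,825 − €560 = €4,265.
Childcare Subsidy: €341,100 is at or above €269,100, so the credit is €0.
Total: €126 + €4,265 + €0 = €4,391.

€4,391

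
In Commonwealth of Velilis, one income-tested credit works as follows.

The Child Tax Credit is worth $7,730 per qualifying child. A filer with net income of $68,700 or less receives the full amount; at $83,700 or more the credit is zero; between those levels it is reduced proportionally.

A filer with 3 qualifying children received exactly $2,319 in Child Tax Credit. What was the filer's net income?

Full credit = 3 × $7,730 = $23,190.
$2,319 is 2,319/23,190 of the full $23,190, so 20,871/23,190 of the $15,000 range has been used: income = $68,700 + $15,000 × 20,871/23,190 = $82,200.

$82,200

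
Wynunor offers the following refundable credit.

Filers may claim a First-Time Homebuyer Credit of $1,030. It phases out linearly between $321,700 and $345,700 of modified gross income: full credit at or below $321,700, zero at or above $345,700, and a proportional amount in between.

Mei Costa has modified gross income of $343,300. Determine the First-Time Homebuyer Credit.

$103

First-Time Homebuyer Credit: $343,300 is $21,600 into a $24,000 phase-out range, leaving 2,400/24,000 of the credit: $1,030 × 2,400/24,000 = $103.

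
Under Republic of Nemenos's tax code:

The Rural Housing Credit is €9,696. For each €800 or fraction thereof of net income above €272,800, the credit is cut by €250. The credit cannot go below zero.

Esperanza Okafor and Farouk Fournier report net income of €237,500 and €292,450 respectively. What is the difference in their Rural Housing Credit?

Esperanza (€237,500): Rural Housing Credit: €237,500 is at or below the €272,800 threshold, so the full €9,696 applies.
Farouk (€292,450): Rural Housing Credit: income exceeds €272,800 by €19,650, which is 25 full-or-partial €800 increments; reduction = 25 × €250 = €6,250, leaving €3,446.
Difference: |€9,696 − €3,446| = €6,250.

€6,250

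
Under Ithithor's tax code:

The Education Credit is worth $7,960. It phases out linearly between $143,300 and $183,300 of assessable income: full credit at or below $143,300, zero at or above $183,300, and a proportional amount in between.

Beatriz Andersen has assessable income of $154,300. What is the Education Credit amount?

Education Credit: $154,300 is $11,000 into a $40,000 phase-out range, leaving 29,000/40,000 of the credit: $7,960 × 29,000/40,000 = $5,771.

$5,771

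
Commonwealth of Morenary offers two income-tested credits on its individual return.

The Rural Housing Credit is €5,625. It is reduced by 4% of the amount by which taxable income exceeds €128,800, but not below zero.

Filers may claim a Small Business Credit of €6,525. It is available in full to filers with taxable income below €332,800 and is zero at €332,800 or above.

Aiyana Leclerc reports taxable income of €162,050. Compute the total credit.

Rural Housing Credit: 4% of the €33,250 excess over €128,800 is €1,330; credit = €5,625 − €1,330 = €4,295.
Small Business Credit: €162,050 is below the €332,800 cutoff, so the full €6,525 applies.
Total: €4,295 + €6,525 = €10,820.

€10,820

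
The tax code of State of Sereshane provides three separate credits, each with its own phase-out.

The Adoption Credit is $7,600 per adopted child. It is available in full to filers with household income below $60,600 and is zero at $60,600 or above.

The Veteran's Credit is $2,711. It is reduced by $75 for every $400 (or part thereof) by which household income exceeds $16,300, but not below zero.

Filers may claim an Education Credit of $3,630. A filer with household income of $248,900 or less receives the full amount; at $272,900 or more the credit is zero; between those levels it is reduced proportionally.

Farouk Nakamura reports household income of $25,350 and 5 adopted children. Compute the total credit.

$42,616

Adoption Credit: base = 5 × $7,600 = $38,000. $25,350 is below the $60,600 cutoff, so the full $38,000 applies.
Veteran's Credit: income exceeds $16,300 by $9,050, which is 23 full-or-partial $400 increments; reduction = 23 × $75 = $1,725, leaving $986.
Education Credit: $25,350 is at or below the $248,900 threshold, so the full $3,630 applies.
Total: $38,000 + $986 + $3,630 = $42,616.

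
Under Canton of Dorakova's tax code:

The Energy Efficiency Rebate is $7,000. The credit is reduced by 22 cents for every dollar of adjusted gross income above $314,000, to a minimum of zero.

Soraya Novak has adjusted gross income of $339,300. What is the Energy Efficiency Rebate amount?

Energy Efficiency Rebate: 22% of the $25,300 excess over $314,000 is $5,566; credit = $7,000 − $5,566 = $1,434.

$1,434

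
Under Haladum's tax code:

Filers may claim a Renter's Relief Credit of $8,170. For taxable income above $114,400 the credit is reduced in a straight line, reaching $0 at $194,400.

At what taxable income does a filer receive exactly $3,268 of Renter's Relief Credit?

$162,400

$3,268 is 3,268/8,170 of the full $8,170, so 4,902/8,170 of the $80,000 range has been used: income = $114,400 + $80,000 × 4,902/8,170 = $162,400.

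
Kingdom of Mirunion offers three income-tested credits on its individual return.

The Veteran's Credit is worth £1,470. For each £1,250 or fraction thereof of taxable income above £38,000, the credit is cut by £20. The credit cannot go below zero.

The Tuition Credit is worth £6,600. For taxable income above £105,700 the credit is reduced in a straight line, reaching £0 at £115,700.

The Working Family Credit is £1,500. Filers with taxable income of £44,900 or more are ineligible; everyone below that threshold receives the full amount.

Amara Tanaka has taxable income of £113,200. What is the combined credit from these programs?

£1,900

Veteran's Credit: income exceeds £38,000 by £75,200, which is 61 full-or-partial £1,250 increments; reduction = 61 × £20 = £1,220, leaving £250.
Tuition Credit: £113,200 is £7,500 into a £10,000 phase-out range, leaving 2,500/10,000 of the credit: £6,600 × 2,500/10,000 = £1,650.
Working Family Credit: £113,200 meets or exceeds the £44,900 cutoff, so the credit is £0.
Total: £250 + £1,650 + £0 = £1,900.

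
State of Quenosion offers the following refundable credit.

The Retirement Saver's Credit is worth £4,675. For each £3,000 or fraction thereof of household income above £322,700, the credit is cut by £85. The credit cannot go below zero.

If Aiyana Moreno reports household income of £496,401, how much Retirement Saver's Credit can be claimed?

£0

Retirement Saver's Credit: income exceeds £322,700 by £173,701 → 58 increments × £85 = £4,930 ≥ base, so the credit is £0.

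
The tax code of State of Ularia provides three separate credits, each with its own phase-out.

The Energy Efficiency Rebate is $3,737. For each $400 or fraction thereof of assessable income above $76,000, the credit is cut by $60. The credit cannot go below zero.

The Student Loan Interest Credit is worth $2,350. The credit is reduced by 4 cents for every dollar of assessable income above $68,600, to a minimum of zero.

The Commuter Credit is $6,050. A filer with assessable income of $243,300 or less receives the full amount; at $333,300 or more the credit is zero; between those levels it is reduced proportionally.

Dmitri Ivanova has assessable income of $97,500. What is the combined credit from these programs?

$7,741

Energy Efficiency Rebate: income exceeds $76,000 by $21,500, which is 54 full-or-partial $400 increments; reduction = 54 × $60 = $3,240, leaving $497.
Student Loan Interest Credit: 4% of the $28,900 excess over $68,600 is $1,156; credit = $2,350 − $1,156 = $1,194.
Commuter Credit: $97,500 is at or below the $243,300 threshold, so the full $6,050 applies.
Total: $497 + $1,194 + $6,050 = $7,741.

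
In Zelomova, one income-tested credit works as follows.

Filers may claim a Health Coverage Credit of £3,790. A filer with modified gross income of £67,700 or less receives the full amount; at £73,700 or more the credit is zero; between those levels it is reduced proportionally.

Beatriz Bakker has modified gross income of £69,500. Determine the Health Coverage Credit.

£2,653

Health Coverage Credit: £69,500 is £1,800 into a £6,000 phase-out range, leaving 4,200/6,000 of the credit: £3,790 × 4,200/6,000 = £2,653.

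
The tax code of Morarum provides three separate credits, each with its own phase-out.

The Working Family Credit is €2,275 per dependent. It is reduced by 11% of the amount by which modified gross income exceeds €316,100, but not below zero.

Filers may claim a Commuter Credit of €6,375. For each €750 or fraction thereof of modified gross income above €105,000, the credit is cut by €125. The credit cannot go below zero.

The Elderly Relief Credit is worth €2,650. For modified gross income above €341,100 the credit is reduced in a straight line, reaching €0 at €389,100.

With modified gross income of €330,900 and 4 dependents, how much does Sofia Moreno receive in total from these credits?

Working Family Credit: base = 4 × €2,275 = €9,100. 11% of the €14,800 excess over €316,100 is €1,628; credit = €9,100 − €1,628 = €7,472.
Commuter Credit: income exceeds €105,000 by €225,900 → 302 increments × €125 = €37,750 ≥ base, so the credit is €0.
Elderly Relief Credit: €330,900 is at or below the €341,100 threshold, so the full €2,650 applies.
Total: €7,472 + €0 + €2,650 = €10,122.

€10,122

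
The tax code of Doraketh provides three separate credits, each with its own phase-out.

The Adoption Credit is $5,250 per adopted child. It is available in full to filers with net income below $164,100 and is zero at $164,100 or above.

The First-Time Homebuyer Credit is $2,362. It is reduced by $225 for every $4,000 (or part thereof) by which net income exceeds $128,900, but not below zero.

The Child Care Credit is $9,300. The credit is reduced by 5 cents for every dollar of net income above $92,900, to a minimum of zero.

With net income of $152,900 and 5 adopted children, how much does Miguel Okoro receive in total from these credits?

Adoption Credit: base = 5 × $5,250 = $26,250. $152,900 is below the $164,100 cutoff, so the full $26,250 applies.
First-Time Homebuyer Credit: income exceeds $128,900 by $24,000, which is 6 full-or-partial $4,000 increments; reduction = 6 × $225 = $1,350, leaving $1,012.
Child Care Credit: 5% of the $60,000 excess over $92,900 is $3,000; credit = $9,300 − $3,000 = $6,300.
Total: $26,250 + $1,012 + $6,300 = $33,562.

$33,562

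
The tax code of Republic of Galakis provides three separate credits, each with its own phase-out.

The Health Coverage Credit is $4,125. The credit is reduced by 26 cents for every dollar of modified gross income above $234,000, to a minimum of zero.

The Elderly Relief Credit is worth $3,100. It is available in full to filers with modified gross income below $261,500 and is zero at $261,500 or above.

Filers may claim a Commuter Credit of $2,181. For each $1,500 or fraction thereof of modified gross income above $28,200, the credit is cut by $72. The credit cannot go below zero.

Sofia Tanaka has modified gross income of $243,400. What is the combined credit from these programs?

$4,781

Health Coverage Credit: 26% of the $9,400 excess over $234,000 is $2,444; credit = $4,125 − $2,444 = $1,681.
Elderly Relief Credit: $243,400 is below the $261,500 cutoff, so the full $3,100 applies.
Commuter Credit: income exceeds $28,200 by $215,200 → 144 increments × $72 = $10,368 ≥ base, so the credit is $0.
Total: $1,681 + $3,100 + $0 = $4,781.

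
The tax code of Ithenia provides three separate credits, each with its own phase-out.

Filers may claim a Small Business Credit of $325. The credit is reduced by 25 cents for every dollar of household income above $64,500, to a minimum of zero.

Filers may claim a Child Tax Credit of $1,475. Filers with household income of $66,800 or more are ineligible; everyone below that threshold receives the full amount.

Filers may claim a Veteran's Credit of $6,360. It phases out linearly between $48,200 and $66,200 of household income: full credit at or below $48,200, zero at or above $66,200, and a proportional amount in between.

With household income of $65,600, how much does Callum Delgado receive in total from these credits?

Small Business Credit: 25% of the $1,100 excess over $64,500 is $275; credit = $325 − $275 = $50.
Child Tax Credit: $65,600 is below the $66,800 cutoff, so the full $1,475 applies.
Veteran's Credit: $65,600 is $17,400 into a $18,000 phase-out range, leaving 600/18,000 of the credit: $6,360 × 600/18,000 = $212.
Total: $50 + $1,475 + $212 = $1,737.

$1,737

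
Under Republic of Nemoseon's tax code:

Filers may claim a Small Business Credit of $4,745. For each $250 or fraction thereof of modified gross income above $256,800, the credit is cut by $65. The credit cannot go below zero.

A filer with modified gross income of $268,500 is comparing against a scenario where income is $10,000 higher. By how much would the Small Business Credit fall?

$1,690

At $268,500 — income exceeds $256,800 by $11,700, which is 47 full-or-partial $250 increments; reduction = 47 × $65 = $3,055, leaving $1,690.
At $278,500 — income exceeds $256,800 by $21,700 → 87 increments × $65 = $5,655 ≥ base, so the credit is $0.
Lost: $1,690 − $0 = $1,690.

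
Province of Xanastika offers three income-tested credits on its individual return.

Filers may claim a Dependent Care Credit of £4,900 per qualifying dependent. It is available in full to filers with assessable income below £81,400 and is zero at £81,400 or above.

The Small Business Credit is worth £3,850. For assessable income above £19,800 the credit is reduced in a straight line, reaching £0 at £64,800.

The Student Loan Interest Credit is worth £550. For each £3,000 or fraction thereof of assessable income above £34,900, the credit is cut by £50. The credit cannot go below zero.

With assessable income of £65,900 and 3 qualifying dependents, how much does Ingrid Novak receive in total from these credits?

Dependent Care Credit: base = 3 × £4,900 = £14,700. £65,900 is below the £81,400 cutoff, so the full £14,700 applies.
Small Business Credit: £65,900 is at or above £64,800, so the credit is £0.
Student Loan Interest Credit: income exceeds £34,900 by £31,000 → 11 increments × £50 = £550 ≥ base, so the credit is £0.
Total: £14,700 + £0 + £0 = £14,700.

£14,700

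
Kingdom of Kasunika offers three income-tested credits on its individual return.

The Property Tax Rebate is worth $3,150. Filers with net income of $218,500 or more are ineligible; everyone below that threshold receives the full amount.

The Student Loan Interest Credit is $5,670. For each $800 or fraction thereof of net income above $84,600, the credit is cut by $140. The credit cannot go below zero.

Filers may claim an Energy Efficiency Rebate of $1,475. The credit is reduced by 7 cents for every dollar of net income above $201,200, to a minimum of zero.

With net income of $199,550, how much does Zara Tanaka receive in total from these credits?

Property Tax Rebate: $199,550 is below the $218,500 cutoff, so the full $3,150 applies.
Student Loan Interest Credit: income exceeds $84,600 by $114,950 → 144 increments × $140 = $20,160 ≥ base, so the credit is $0.
Energy Efficiency Rebate: $199,550 is at or below the $201,200 threshold, so the full $1,475 applies.
Total: $3,150 + $0 + $1,475 = $4,625.

$4,625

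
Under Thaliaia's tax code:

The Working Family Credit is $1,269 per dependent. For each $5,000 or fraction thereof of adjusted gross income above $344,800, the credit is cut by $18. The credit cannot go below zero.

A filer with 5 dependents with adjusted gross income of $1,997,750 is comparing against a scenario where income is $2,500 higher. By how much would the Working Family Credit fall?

$18

At $1,997,750 — base = 5 × $1,269 = $6,345. income exceeds $344,800 by $1,652,950, which is 331 full-or-partial $5,000 increments; reduction = 331 × $18 = $5,958, leaving $387.
At $2,000,250 — base = 5 × $1,269 = $6,345. income exceeds $344,800 by $1,655,450, which is 332 full-or-partial $5,000 increments; reduction = 332 × $18 = $5,976, leaving $369.
Lost: $387 − $369 = $18.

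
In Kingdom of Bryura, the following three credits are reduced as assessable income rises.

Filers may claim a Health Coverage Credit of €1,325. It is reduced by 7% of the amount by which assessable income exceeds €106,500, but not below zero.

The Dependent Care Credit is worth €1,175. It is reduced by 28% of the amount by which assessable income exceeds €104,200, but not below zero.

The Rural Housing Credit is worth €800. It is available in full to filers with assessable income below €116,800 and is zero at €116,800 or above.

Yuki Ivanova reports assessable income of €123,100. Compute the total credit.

Health Coverage Credit: 7% of the €16,600 excess over €106,500 is €1,162; credit = €1,325 − €1,162 = €163.
Dependent Care Credit: 28% of the €18,900 excess over €104,200 is €5,292 ≥ base, so the credit is €0.
Rural Housing Credit: €123,100 meets or exceeds the €116,800 cutoff, so the credit is €0.
Total: €163 + €0 + €0 = €163.

€163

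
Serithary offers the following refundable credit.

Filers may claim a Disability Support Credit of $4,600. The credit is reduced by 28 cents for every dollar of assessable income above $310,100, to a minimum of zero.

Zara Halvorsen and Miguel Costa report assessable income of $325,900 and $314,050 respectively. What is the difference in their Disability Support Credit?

$3,318

Zara ($325,900): Disability Support Credit: 28% of the $15,800 excess over $310,100 is $4,424; credit = $4,600 − $4,424 = $176.
Miguel ($314,050): Disability Support Credit: 28% of the $3,950 excess over $310,100 is $1,106; credit = $4,600 − $1,106 = $3,494.
Difference: |$176 − $3,494| = $3,318.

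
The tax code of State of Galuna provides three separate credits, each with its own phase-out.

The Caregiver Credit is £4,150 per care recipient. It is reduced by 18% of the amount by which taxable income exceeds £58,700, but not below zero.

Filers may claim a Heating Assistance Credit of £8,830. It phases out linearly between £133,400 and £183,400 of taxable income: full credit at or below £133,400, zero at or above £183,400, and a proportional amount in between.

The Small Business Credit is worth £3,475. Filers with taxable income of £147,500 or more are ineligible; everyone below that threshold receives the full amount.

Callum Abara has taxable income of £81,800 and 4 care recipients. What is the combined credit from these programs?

£24,747

Caregiver Credit: base = 4 × £4,150 = £16,600. 18% of the £23,100 excess over £58,700 is £4,158; credit = £16,600 − £4,158 = £12,442.
Heating Assistance Credit: £81,800 is at or below the £133,400 threshold, so the full £8,830 applies.
Small Business Credit: £81,800 is below the £147,500 cutoff, so the full £3,475 applies.
Total: £12,442 + £8,830 + £3,475 = £24,747.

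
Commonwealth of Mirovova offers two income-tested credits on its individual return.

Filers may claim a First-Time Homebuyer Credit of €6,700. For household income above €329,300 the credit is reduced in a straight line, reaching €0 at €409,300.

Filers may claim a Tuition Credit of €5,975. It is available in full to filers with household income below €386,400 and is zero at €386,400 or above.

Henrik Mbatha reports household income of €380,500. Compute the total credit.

First-Time Homebuyer Credit: €380,500 is €51,200 into a €80,000 phase-out range, leaving 28,800/80,000 of the credit: €6,700 × 28,800/80,000 = €2,412.
Tuition Credit: €380,500 is below the €386,400 cutoff, so the full €5,975 applies.
Total: €2,412 + €5,975 = €8,387.

€8,387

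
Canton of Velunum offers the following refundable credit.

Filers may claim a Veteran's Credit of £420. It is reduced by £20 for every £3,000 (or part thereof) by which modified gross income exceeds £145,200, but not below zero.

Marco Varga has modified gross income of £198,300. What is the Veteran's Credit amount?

£60

Veteran's Credit: income exceeds £145,200 by £53,100, which is 18 full-or-partial £3,000 increments; reduction = 18 × £20 = £360, leaving £60.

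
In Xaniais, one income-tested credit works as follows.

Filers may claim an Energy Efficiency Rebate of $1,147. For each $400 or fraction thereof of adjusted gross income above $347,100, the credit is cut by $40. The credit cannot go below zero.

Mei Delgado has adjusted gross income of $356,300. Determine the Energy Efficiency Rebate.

$227

Energy Efficiency Rebate: income exceeds $347,100 by $9,200, which is 23 full-or-partial $400 increments; reduction = 23 × $40 = $920, leaving $227.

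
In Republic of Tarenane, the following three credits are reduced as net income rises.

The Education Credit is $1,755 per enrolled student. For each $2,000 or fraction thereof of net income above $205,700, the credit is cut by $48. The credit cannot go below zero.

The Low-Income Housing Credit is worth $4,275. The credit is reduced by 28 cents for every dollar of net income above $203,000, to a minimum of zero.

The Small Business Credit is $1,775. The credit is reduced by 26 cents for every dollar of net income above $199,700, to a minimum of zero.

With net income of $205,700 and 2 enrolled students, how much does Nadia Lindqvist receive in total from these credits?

Education Credit: base = 2 × $1,755 = $3,510. $205,700 is at or below the $205,700 threshold, so the full $3,510 applies.
Low-Income Housing Credit: 28% of the $2,700 excess over $203,000 is $756; credit = $4,275 − $756 = $3,519.
Small Business Credit: 26% of the $6,000 excess over $199,700 is $1,560; credit = $1,775 − $1,560 = $215.
Total: $3,510 + $3,519 + $215 = $7,244.

$7,244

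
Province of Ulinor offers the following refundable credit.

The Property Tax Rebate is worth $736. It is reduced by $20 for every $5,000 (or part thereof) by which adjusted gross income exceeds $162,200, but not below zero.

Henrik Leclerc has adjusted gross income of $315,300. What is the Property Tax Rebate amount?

$116

Property Tax Rebate: income exceeds $162,200 by $153,100, which is 31 full-or-partial $5,000 increments; reduction = 31 × $20 = $620, leaving $116.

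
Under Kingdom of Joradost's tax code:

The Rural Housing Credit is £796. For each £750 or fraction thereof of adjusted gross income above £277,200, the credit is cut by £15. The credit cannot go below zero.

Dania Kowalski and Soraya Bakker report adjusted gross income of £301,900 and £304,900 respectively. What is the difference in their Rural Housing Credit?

£60

Dania (£301,900): Rural Housing Credit: income exceeds £277,200 by £24,700, which is 33 full-or-partial £750 increments; reduction = 33 × £15 = £495, leaving £301.
Soraya (£304,900): Rural Housing Credit: income exceeds £277,200 by £27,700, which is 37 full-or-partial £750 increments; reduction = 37 × £15 = £555, leaving £241.
Difference: |£301 − £241| = £60.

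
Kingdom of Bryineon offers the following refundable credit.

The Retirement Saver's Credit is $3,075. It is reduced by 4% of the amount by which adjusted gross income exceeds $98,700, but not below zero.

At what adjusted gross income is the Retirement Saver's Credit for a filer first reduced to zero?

$175,575

The credit falls by 4% of each dollar above $98,700, so it reaches zero when the excess is $3,075 / 4% = $76,875: income = $98,700 + $76,875 = $175,575.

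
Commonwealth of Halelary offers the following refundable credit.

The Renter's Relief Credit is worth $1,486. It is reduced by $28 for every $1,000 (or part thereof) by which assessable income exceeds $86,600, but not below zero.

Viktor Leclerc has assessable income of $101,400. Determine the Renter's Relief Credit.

Renter's Relief Credit: income exceeds $86,600 by $14,800, which is 15 full-or-partial $1,000 increments; reduction = 15 × $28 = $420, leaving $1,066.

$1,066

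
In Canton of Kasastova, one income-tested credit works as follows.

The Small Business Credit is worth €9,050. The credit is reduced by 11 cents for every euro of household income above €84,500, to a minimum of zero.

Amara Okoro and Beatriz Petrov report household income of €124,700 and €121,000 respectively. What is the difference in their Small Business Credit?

€407

Amara (€124,700): Small Business Credit: 11% of the €40,200 excess over €84,500 is €4,422; credit = €9,050 − €4,422 = €4,628.
Beatriz (€121,000): Small Business Credit: 11% of the €36,500 excess over €84,500 is €4,015; credit = €9,050 − €4,015 = €5,035.
Difference: |€4,628 − €5,035| = €407.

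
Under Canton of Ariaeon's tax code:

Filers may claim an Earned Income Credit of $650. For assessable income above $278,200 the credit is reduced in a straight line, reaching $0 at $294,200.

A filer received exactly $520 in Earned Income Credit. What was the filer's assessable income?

$281,400

$520 is 520/650 of the full $650, so 130/650 of the $16,000 range has been used: income = $278,200 + $16,000 × 130/650 = $281,400.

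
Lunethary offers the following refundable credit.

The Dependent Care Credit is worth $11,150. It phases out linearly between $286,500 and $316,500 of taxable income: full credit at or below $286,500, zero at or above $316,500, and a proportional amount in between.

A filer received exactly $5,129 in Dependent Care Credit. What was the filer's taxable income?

$302,700

$5,129 is 5,129/11,150 of the full $11,150, so 6,021/11,150 of the $30,000 range has been used: income = $286,500 + $30,000 × 6,021/11,150 = $302,700.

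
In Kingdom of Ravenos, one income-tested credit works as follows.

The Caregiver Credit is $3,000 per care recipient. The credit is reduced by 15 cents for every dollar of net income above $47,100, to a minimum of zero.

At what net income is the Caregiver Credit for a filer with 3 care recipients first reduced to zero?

$107,100

Full credit = 3 × $3,000 = $9,000.
The credit falls by 15% of each dollar above $47,100, so it reaches zero when the excess is $9,000 / 15% = $60,000: income = $47,100 + $60,000 = $107,100.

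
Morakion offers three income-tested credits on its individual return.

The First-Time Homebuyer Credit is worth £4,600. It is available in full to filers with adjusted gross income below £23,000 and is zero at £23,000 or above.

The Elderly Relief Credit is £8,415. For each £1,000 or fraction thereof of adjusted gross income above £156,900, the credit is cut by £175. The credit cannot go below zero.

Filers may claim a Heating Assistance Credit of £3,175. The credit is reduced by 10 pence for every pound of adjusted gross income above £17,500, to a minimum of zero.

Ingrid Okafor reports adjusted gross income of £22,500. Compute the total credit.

First-Time Homebuyer Credit: £22,500 is below the £23,000 cutoff, so the full £4,600 applies.
Elderly Relief Credit: £22,500 is at or below the £156,900 threshold, so the full £8,415 applies.
Heating Assistance Credit: 10% of the £5,000 excess over £17,500 is £500; credit = £3,175 − £500 = £2,675.
Total: £4,600 + £8,415 + £2,675 = £15,690.

£15,690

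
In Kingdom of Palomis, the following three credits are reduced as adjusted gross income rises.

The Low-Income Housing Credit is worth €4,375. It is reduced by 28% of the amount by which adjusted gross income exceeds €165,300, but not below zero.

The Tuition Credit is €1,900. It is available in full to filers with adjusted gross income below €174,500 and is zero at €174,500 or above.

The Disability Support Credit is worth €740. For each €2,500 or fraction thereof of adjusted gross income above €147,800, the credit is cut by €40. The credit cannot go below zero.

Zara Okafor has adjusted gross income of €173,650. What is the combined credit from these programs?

Low-Income Housing Credit: 28% of the €8,350 excess over €165,300 is €2,338; credit = €4,375 − €2,338 = €2,037.
Tuition Credit: €173,650 is below the €174,500 cutoff, so the full €1,900 applies.
Disability Support Credit: income exceeds €147,800 by €25,850, which is 11 full-or-partial €2,500 increments; reduction = 11 × €40 = €440, leaving €300.
Total: €2,037 + €1,900 + €300 = €4,237.

€4,237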